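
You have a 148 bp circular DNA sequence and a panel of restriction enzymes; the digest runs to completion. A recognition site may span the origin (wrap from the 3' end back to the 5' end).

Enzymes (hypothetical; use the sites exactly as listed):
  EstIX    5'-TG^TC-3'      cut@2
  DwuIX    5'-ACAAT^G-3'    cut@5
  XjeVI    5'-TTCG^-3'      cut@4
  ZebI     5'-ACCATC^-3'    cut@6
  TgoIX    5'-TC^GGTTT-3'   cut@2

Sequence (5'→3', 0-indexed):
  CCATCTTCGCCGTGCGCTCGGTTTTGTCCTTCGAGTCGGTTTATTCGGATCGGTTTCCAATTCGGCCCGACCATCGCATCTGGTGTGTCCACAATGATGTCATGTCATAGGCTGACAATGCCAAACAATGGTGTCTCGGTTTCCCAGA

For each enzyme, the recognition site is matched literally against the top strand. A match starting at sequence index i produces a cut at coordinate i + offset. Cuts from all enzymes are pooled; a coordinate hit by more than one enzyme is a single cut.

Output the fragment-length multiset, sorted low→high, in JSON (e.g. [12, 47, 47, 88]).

[4,4,4,4,4,4,5,7,7,8,10,10,10,11,12,13,15,16]

Site scan:
  EstIX TGTC/2: at [24, 85, 97, 102, 131] ⇒ [26, 87, 99, 104, 133]
  DwuIX ACAATG/5: at [90, 114, 124] ⇒ [95, 119, 129]
  XjeVI TTCG/4: at [5, 29, 43, 60] ⇒ [9, 33, 47, 64]
  ZebI ACCATC/6: at [69, 147] ⇒ [5, 75]
  TgoIX TCGGTTT/2: at [17, 35, 49, 135] ⇒ [19, 37, 51, 137]

Pooled cuts: [5, 9, 19, 26, 33, 37, 47, 51, 64, 75, 87, 95, 99, 104, 119, 129, 133, 137]

Fragment lengths:
  5→9: 4 bp
  9→19: 10 bp
  19→26: 7 bp
  26→33: 7 bp
  33→37: 4 bp
  37→47: 10 bp
  47→51: 4 bp
  51→64: 13 bp
  64→75: 11 bp
  75→87: 12 bp
  87→95: 8 bp
  95→99: 4 bp
  99→104: 5 bp
  104→119: 15 bp
  119→129: 10 bp
  129→133: 4 bp
  133→137: 4 bp
  137→5 (wrap): 148-137+5 = 16 bp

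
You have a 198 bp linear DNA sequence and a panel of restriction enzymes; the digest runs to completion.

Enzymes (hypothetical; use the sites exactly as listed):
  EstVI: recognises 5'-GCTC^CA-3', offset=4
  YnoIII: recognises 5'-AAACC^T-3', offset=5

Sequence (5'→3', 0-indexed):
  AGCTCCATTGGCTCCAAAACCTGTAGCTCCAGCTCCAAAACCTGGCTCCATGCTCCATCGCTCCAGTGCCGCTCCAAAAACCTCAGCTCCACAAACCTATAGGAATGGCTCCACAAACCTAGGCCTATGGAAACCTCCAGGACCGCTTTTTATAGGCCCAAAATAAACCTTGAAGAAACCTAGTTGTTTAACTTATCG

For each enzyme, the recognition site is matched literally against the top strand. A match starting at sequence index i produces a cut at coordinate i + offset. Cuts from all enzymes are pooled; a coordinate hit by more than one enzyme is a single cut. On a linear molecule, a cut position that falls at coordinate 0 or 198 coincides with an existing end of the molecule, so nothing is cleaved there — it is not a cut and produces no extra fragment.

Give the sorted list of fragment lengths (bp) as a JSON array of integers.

Scan for sites:
  EstVI (GCTCCA, off=4): starts [1, 10, 25, 31, 44, 51, 59, 70, 85, 107] → cuts [5, 14, 29, 35, 48, 55, 63, 74, 89, 111]
  YnoIII (AAACCT, off=5): starts [16, 37, 77, 92, 114, 130, 164, 175] → cuts [21, 42, 82, 97, 119, 135, 169, 180]

Pooled cuts: [5, 14, 21, 29, 35, 42, 48, 55, 63, 74, 82, 89, 97, 111, 119, 135, 169, 180]

Fragment lengths:
  [0,5): 5 bp
  [5,14): 9 bp
  [14,21): 7 bp
  [21,29): 8 bp
  [29,35): 6 bp
  [35,42): 7 bp
  [42,48): 6 bp
  [48,55): 7 bp
  [55,63): 8 bp
  [63,74): 11 bp
  [74,82): 8 bp
  [82,89): 7 bp
  [89,97): 8 bp
  [97,111): 14 bp
  [111,119): 8 bp
  [119,135): 16 bp
  [135,169): 34 bp
  [169,180): 11 bp
  [180,198): 18 bp

[5,6,6,7,7,7,7,8,8,8,8,8,9,11,11,14,16,18,34]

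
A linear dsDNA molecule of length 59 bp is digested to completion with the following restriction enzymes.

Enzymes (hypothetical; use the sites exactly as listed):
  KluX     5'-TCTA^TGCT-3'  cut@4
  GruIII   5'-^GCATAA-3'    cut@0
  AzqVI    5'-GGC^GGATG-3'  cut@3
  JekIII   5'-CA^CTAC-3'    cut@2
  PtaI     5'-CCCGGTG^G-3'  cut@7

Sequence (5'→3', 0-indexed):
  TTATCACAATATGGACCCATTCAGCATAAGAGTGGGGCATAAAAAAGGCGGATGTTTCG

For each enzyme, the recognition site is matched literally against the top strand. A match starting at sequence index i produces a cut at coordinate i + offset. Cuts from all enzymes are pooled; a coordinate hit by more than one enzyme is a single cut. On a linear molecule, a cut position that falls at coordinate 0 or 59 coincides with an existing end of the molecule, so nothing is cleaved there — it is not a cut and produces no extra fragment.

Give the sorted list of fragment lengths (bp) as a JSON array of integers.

[10,13,13,23]

Scan for sites:
  KluX (TCTATGCT, off=4): no sites
  GruIII GCATAA/0: at [23, 36] ⇒ [23, 36]
  AzqVI GGCGGATG/3: at [46] ⇒ [49]
  JekIII (CACTAC, off=2): no sites
  PtaI (CCCGGTGG, off=7): no sites

Pooled cuts: [23, 36, 49]

Fragment lengths:
  [0,23): 23 bp
  [23,36): 13 bp
  [36,49): 13 bp
  [49,59): 10 bp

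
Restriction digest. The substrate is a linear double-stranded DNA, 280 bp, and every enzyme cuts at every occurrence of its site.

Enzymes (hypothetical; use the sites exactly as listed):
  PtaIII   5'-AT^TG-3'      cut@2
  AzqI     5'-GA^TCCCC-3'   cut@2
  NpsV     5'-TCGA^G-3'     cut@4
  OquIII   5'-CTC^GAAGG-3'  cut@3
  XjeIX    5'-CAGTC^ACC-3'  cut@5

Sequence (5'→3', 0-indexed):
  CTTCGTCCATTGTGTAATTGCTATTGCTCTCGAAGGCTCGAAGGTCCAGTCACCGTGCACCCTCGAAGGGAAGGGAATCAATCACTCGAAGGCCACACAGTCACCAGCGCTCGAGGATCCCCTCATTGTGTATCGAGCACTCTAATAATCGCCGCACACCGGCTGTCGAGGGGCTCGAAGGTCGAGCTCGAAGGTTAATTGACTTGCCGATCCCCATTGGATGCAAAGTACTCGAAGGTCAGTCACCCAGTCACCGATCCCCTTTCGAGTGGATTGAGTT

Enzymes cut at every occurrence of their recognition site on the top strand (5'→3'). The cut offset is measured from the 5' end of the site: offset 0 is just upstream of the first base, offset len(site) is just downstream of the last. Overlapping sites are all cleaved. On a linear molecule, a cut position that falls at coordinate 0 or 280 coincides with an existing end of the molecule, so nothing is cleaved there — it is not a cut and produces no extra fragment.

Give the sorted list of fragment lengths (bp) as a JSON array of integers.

Scan for sites:
  PtaIII (ATTG, off=2): starts [8, 16, 22, 124, 197, 215, 272] → cuts [10, 18, 24, 126, 199, 217, 274]
  AzqI (GATCCCC, off=2): starts [115, 208, 255] → cuts [117, 210, 257]
  NpsV (TCGAG, off=4): starts [110, 132, 165, 181, 264] → cuts [114, 136, 169, 185, 268]
  OquIII (CTCGAAGG, off=3): starts [28, 36, 61, 84, 173, 186, 230] → cuts [31, 39, 64, 87, 176, 189, 233]
  XjeIX (CAGTCACC, off=5): starts [46, 97, 239, 247] → cuts [51, 102, 244, 252]

All cut coordinates (distinct, sorted): [10, 18, 24, 31, 39, 51, 64, 87, 102, 114, 117, 126, 136, 169, 176, 185, 189, 199, 210, 217, 233, 244, 252, 257, 268, 274]

Fragment lengths:
  [0,10): 10 bp
  [10,18): 8 bp
  [18,24): 6 bp
  [24,31): 7 bp
  [31,39): 8 bp
  [39,51): 12 bp
  [51,64): 13 bp
  [64,87): 23 bp
  [87,102): 15 bp
  [102,114): 12 bp
  [114,117): 3 bp
  [117,126): 9 bp
  [126,136): 10 bp
  [136,169): 33 bp
  [169,176): 7 bp
  [176,185): 9 bp
  [185,189): 4 bp
  [189,199): 10 bp
  [199,210): 11 bp
  [210,217): 7 bp
  [217,233): 16 bp
  [233,244): 11 bp
  [244,252): 8 bp
  [252,257): 5 bp
  [257,268): 11 bp
  [268,274): 6 bp
  [274,280): 6 bp

[3,4,5,6,6,6,7,7,7,8,8,8,9,9,10,10,10,11,11,11,12,12,13,15,16,23,33]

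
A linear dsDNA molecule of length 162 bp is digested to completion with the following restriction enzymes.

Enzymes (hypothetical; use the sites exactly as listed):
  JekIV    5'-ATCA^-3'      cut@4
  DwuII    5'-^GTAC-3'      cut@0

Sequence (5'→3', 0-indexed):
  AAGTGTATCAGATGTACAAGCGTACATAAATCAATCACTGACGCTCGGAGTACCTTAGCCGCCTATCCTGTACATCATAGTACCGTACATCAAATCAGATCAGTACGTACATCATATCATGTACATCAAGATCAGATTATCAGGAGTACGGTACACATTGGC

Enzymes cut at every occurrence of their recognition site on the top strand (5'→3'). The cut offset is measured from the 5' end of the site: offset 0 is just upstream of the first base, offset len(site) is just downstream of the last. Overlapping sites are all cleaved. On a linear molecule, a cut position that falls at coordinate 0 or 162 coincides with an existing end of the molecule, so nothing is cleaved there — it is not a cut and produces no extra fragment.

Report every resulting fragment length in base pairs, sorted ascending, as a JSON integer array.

Scan for sites:
  JekIV (ATCA, off=4): starts [6, 29, 33, 73, 88, 93, 98, 110, 115, 124, 130, 138] → cuts [10, 33, 37, 77, 92, 97, 102, 114, 119, 128, 134, 142]
  DwuII (GTAC, off=0): starts [13, 21, 49, 69, 79, 84, 102, 106, 120, 145, 150] → cuts [13, 21, 49, 69, 79, 84, 102, 106, 120, 145, 150]

All cut coordinates (distinct, sorted): [10, 13, 21, 33, 37, 49, 69, 77, 79, 84, 92, 97, 102, 106, 114, 119, 120, 128, 134, 142, 145, 150]

Fragments:
  [0,10): 10 bp
  [10,13): 3 bp
  [13,21): 8 bp
  [21,33): 12 bp
  [33,37): 4 bp
  [37,49): 12 bp
  [49,69): 20 bp
  [69,77): 8 bp
  [77,79): 2 bp
  [79,84): 5 bp
  [84,92): 8 bp
  [92,97): 5 bp
  [97,102): 5 bp
  [102,106): 4 bp
  [106,114): 8 bp
  [114,119): 5 bp
  [119,120): 1 bp
  [120,128): 8 bp
  [128,134): 6 bp
  [134,142): 8 bp
  [142,145): 3 bp
  [145,150): 5 bp
  [150,162): 12 bp

[1,2,3,3,4,4,5,5,5,5,5,6,8,8,8,8,8,8,10,12,12,12,20]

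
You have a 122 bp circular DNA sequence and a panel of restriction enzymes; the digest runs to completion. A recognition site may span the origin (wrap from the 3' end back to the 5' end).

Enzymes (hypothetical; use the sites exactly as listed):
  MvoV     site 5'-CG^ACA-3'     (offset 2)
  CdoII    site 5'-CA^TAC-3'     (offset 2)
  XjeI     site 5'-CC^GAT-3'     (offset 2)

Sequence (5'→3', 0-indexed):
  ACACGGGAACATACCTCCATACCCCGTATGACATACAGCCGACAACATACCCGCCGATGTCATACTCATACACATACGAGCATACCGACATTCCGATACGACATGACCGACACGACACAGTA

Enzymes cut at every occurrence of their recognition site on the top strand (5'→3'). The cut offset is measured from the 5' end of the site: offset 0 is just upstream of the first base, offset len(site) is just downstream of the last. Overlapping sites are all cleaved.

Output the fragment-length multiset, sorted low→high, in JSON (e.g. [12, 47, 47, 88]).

Scan for sites:
  MvoV CGACA/2: at [39, 85, 98, 107, 112] ⇒ [41, 87, 100, 109, 114]
  CdoII CATAC/2: at [9, 17, 31, 45, 60, 66, 72, 80] ⇒ [11, 19, 33, 47, 62, 68, 74, 82]
  XjeI CCGAT/2: at [53, 92] ⇒ [55, 94]

Pooled cuts: [11, 19, 33, 41, 47, 55, 62, 68, 74, 82, 87, 94, 100, 109, 114]

Fragments:
  11→19: 8 bp
  19→33: 14 bp
  33→41: 8 bp
  41→47: 6 bp
  47→55: 8 bp
  55→62: 7 bp
  62→68: 6 bp
  68→74: 6 bp
  74→82: 8 bp
  82→87: 5 bp
  87→94: 7 bp
  94→100: 6 bp
  100→109: 9 bp
  109→114: 5 bp
  114→11 (wrap): 122-114+11 = 19 bp

[5,5,6,6,6,6,7,7,8,8,8,8,9,14,19]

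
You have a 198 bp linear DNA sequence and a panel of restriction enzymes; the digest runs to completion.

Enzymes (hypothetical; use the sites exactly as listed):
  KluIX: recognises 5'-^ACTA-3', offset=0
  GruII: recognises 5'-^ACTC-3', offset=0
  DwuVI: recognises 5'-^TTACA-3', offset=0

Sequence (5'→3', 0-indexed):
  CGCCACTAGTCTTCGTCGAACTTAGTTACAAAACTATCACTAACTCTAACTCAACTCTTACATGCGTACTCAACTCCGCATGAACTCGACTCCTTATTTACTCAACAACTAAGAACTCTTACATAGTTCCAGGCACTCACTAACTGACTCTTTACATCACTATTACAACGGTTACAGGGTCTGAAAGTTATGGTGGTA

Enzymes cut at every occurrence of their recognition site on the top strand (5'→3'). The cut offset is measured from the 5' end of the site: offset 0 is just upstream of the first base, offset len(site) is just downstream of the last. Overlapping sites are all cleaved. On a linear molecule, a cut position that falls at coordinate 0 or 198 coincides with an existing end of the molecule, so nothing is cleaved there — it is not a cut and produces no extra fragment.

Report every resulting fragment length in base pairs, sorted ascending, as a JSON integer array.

Site scan:
  KluIX ACTA/0: at [4, 32, 38, 107, 138, 158] ⇒ [4, 32, 38, 107, 138, 158]
  GruII ACTC/0: at [42, 48, 53, 67, 72, 83, 88, 99, 114, 134, 146] ⇒ [42, 48, 53, 67, 72, 83, 88, 99, 114, 134, 146]
  DwuVI TTACA/0: at [25, 57, 118, 151, 162, 171] ⇒ [25, 57, 118, 151, 162, 171]

Pooled cuts: [4, 25, 32, 38, 42, 48, 53, 57, 67, 72, 83, 88, 99, 107, 114, 118, 134, 138, 146, 151, 158, 162, 171]

Fragment lengths:
  [0,4): 4 bp
  [4,25): 21 bp
  [25,32): 7 bp
  [32,38): 6 bp
  [38,42): 4 bp
  [42,48): 6 bp
  [48,53): 5 bp
  [53,57): 4 bp
  [57,67): 10 bp
  [67,72): 5 bp
  [72,83): 11 bp
  [83,88): 5 bp
  [88,99): 11 bp
  [99,107): 8 bp
  [107,114): 7 bp
  [114,118): 4 bp
  [118,134): 16 bp
  [134,138): 4 bp
  [138,146): 8 bp
  [146,151): 5 bp
  [151,158): 7 bp
  [158,162): 4 bp
  [162,171): 9 bp
  [171,198): 27 bp

[4,4,4,4,4,4,5,5,5,5,6,6,7,7,7,8,8,9,10,11,11,16,21,27]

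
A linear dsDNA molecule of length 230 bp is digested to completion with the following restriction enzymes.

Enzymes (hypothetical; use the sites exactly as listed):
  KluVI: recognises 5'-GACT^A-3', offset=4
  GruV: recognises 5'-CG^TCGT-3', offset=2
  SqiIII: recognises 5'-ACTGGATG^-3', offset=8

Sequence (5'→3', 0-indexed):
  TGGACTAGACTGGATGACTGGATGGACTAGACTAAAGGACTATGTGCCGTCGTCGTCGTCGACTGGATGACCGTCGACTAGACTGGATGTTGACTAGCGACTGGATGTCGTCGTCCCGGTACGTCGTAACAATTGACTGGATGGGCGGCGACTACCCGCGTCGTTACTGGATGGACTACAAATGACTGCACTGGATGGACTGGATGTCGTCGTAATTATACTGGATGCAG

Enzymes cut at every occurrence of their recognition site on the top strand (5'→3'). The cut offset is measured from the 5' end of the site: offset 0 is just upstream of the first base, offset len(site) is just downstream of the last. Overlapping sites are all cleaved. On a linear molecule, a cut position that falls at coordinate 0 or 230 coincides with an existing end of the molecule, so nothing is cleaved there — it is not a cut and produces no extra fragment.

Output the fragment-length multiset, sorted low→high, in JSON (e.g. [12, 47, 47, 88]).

[3,3,3,3,3,4,4,5,6,6,7,8,8,8,9,10,10,10,10,12,13,13,14,18,20,20]

Scan for sites:
  KluVI (GACTA, off=4): starts [2, 24, 29, 37, 75, 91, 149, 173] → cuts [6, 28, 33, 41, 79, 95, 153, 177]
  GruV (CGTCGT, off=2): starts [47, 50, 53, 108, 121, 158, 207] → cuts [49, 52, 55, 110, 123, 160, 209]
  SqiIII (ACTGGATG, off=8): starts [8, 16, 61, 81, 99, 135, 165, 189, 198, 219] → cuts [16, 24, 69, 89, 107, 143, 173, 197, 206, 227]

All cut coordinates (distinct, sorted): [6, 16, 24, 28, 33, 41, 49, 52, 55, 69, 79, 89, 95, 107, 110, 123, 143, 153, 160, 173, 177, 197, 206, 209, 227]

Fragments:
  [0,6): 6 bp
  [6,16): 10 bp
  [16,24): 8 bp
  [24,28): 4 bp
  [28,33): 5 bp
  [33,41): 8 bp
  [41,49): 8 bp
  [49,52): 3 bp
  [52,55): 3 bp
  [55,69): 14 bp
  [69,79): 10 bp
  [79,89): 10 bp
  [89,95): 6 bp
  [95,107): 12 bp
  [107,110): 3 bp
  [110,123): 13 bp
  [123,143): 20 bp
  [143,153): 10 bp
  [153,160): 7 bp
  [160,173): 13 bp
  [173,177): 4 bp
  [177,197): 20 bp
  [197,206): 9 bp
  [206,209): 3 bp
  [209,227): 18 bp
  [227,230): 3 bp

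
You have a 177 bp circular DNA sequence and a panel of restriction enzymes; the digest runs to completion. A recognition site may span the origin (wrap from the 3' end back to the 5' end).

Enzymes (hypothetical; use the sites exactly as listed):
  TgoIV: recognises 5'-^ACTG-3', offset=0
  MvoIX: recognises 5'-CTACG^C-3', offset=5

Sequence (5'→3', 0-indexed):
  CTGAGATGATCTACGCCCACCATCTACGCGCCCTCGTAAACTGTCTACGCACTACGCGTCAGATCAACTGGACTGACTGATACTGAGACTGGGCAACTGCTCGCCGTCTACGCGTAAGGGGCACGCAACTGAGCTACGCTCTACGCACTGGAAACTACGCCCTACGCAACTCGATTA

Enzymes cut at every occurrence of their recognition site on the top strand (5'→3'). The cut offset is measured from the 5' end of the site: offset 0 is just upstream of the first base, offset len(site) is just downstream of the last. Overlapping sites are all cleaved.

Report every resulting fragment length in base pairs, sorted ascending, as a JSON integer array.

[1,4,5,6,6,7,7,7,8,10,10,10,11,11,13,13,15,16,17]

Scan for sites:
  TgoIV ACTG/0: at [39, 66, 71, 75, 81, 87, 95, 127, 146, 176] ⇒ [39, 66, 71, 75, 81, 87, 95, 127, 146, 176]
  MvoIX CTACGC/5: at [10, 23, 44, 51, 107, 133, 140, 154, 161] ⇒ [15, 28, 49, 56, 112, 138, 145, 159, 166]

All cut coordinates (distinct, sorted): [15, 28, 39, 49, 56, 66, 71, 75, 81, 87, 95, 112, 127, 138, 145, 146, 159, 166, 176]

Fragments:
  15→28: 13 bp
  28→39: 11 bp
  39→49: 10 bp
  49→56: 7 bp
  56→66: 10 bp
  66→71: 5 bp
  71→75: 4 bp
  75→81: 6 bp
  81→87: 6 bp
  87→95: 8 bp
  95→112: 17 bp
  112→127: 15 bp
  127→138: 11 bp
  138→145: 7 bp
  145→146: 1 bp
  146→159: 13 bp
  159→166: 7 bp
  166→176: 10 bp
  176→15 (wrap): 177-176+15 = 16 bp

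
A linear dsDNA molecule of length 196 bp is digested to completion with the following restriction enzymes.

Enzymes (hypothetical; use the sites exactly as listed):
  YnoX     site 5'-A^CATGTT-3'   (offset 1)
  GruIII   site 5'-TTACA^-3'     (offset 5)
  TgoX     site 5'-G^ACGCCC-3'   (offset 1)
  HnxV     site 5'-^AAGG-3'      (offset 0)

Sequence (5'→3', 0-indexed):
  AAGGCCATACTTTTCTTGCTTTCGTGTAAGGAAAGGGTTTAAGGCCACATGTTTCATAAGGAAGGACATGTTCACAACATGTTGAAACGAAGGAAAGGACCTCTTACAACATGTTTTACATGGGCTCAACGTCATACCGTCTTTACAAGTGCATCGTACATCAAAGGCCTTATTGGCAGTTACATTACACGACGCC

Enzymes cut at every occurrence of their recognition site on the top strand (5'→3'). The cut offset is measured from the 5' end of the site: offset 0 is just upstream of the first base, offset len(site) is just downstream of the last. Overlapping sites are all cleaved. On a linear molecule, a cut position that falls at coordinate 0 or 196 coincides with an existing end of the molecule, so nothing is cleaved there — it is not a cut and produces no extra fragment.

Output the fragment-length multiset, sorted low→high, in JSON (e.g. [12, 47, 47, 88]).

[1,4,5,5,5,5,7,7,8,10,11,11,12,14,16,21,27,27]

Site scan:
  YnoX ACATGTT/1: at [46, 65, 76, 108] ⇒ [47, 66, 77, 109]
  GruIII TTACA/5: at [103, 115, 142, 179, 184] ⇒ [108, 120, 147, 184, 189]
  TgoX (GACGCCC, off=1): no sites
  HnxV AAGG/0: at [0, 27, 32, 40, 57, 61, 89, 94, 163] ⇒ [27, 32, 40, 57, 61, 89, 94, 163] (position 0 is a terminus of the linear molecule — no cut)

All cut coordinates (distinct, sorted): [27, 32, 40, 47, 57, 61, 66, 77, 89, 94, 108, 109, 120, 147, 163, 184, 189]

Fragment lengths:
  [0,27): 27 bp
  [27,32): 5 bp
  [32,40): 8 bp
  [40,47): 7 bp
  [47,57): 10 bp
  [57,61): 4 bp
  [61,66): 5 bp
  [66,77): 11 bp
  [77,89): 12 bp
  [89,94): 5 bp
  [94,108): 14 bp
  [108,109): 1 bp
  [109,120): 11 bp
  [120,147): 27 bp
  [147,163): 16 bp
  [163,184): 21 bp
  [184,189): 5 bp
  [189,196): 7 bp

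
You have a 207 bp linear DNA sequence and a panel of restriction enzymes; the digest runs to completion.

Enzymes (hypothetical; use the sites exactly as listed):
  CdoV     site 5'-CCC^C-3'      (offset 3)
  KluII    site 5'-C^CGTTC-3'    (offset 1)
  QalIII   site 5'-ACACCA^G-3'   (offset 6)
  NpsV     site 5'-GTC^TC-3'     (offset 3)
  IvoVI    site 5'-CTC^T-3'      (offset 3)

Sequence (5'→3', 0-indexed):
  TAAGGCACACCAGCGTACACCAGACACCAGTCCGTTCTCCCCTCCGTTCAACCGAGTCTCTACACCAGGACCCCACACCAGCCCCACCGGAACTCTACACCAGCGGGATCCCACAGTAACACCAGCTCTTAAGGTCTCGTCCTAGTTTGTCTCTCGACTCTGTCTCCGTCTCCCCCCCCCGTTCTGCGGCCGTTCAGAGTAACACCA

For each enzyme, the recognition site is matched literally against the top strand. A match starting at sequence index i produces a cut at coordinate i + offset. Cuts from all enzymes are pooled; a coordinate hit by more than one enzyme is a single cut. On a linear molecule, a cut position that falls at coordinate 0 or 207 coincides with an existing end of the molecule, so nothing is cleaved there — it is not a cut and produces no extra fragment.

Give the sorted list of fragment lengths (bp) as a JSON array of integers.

[1,1,1,1,1,2,2,3,3,4,4,4,4,6,6,7,7,7,7,7,8,9,10,11,11,12,14,15,17,22]

Scan for sites:
  CdoV CCCC/3: at [38, 70, 81, 171, 172, 173, 174, 175, 176] ⇒ [41, 73, 84, 174, 175, 176, 177, 178, 179]
  KluII CCGTTC/1: at [31, 43, 178, 189] ⇒ [32, 44, 179, 190]
  QalIII ACACCAG/6: at [6, 16, 23, 61, 74, 96, 118] ⇒ [12, 22, 29, 67, 80, 102, 124]
  NpsV GTCTC/3: at [55, 133, 148, 161, 167] ⇒ [58, 136, 151, 164, 170]
  IvoVI CTCT/3: at [57, 92, 125, 150, 157] ⇒ [60, 95, 128, 153, 160]

Pooled cuts: [12, 22, 29, 32, 41, 44, 58, 60, 67, 73, 80, 84, 95, 102, 124, 128, 136, 151, 153, 160, 164, 170, 174, 175, 176, 177, 178, 179, 190]

Fragment lengths:
  [0,12): 12 bp
  [12,22): 10 bp
  [22,29): 7 bp
  [29,32): 3 bp
  [32,41): 9 bp
  [41,44): 3 bp
  [44,58): 14 bp
  [58,60): 2 bp
  [60,67): 7 bp
  [67,73): 6 bp
  [73,80): 7 bp
  [80,84): 4 bp
  [84,95): 11 bp
  [95,102): 7 bp
  [102,124): 22 bp
  [124,128): 4 bp
  [128,136): 8 bp
  [136,151): 15 bp
  [151,153): 2 bp
  [153,160): 7 bp
  [160,164): 4 bp
  [164,170): 6 bp
  [170,174): 4 bp
  [174,175): 1 bp
  [175,176): 1 bp
  [176,177): 1 bp
  [177,178): 1 bp
  [178,179): 1 bp
  [179,190): 11 bp
  [190,207): 17 bp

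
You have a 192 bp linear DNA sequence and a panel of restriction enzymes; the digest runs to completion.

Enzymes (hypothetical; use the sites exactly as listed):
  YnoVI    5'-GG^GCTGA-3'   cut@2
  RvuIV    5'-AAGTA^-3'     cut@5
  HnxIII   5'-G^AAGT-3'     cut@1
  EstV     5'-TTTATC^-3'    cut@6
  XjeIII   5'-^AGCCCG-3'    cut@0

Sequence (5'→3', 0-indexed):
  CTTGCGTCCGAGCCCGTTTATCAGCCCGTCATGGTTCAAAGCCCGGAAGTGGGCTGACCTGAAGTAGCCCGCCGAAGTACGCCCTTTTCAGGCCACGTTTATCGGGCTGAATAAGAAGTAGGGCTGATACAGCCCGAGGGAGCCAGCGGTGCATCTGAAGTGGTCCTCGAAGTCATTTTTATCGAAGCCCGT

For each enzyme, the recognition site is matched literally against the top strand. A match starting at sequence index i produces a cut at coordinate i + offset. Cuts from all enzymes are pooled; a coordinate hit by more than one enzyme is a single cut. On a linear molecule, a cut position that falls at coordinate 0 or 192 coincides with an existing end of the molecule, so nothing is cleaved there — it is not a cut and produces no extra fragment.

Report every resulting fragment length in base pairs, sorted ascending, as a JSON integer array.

Per-enzyme occurrences:
  YnoVI GGGCTGA/2: at [50, 103, 120] ⇒ [52, 105, 122]
  RvuIV AAGTA/5: at [61, 74, 115] ⇒ [66, 79, 120]
  HnxIII GAAGT/1: at [45, 60, 73, 114, 156, 168] ⇒ [46, 61, 74, 115, 157, 169]
  EstV TTTATC/6: at [16, 97, 177] ⇒ [22, 103, 183]
  XjeIII AGCCCG/0: at [10, 22, 39, 65, 130, 185] ⇒ [10, 22, 39, 65, 130, 185]

All cut coordinates (distinct, sorted): [10, 22, 39, 46, 52, 61, 65, 66, 74, 79, 103, 105, 115, 120, 122, 130, 157, 169, 183, 185]

Fragment lengths:
  [0,10): 10 bp
  [10,22): 12 bp
  [22,39): 17 bp
  [39,46): 7 bp
  [46,52): 6 bp
  [52,61): 9 bp
  [61,65): 4 bp
  [65,66): 1 bp
  [66,74): 8 bp
  [74,79): 5 bp
  [79,103): 24 bp
  [103,105): 2 bp
  [105,115): 10 bp
  [115,120): 5 bp
  [120,122): 2 bp
  [122,130): 8 bp
  [130,157): 27 bp
  [157,169): 12 bp
  [169,183): 14 bp
  [183,185): 2 bp
  [185,192): 7 bp

[1,2,2,2,4,5,5,6,7,7,8,8,9,10,10,12,12,14,17,24,27]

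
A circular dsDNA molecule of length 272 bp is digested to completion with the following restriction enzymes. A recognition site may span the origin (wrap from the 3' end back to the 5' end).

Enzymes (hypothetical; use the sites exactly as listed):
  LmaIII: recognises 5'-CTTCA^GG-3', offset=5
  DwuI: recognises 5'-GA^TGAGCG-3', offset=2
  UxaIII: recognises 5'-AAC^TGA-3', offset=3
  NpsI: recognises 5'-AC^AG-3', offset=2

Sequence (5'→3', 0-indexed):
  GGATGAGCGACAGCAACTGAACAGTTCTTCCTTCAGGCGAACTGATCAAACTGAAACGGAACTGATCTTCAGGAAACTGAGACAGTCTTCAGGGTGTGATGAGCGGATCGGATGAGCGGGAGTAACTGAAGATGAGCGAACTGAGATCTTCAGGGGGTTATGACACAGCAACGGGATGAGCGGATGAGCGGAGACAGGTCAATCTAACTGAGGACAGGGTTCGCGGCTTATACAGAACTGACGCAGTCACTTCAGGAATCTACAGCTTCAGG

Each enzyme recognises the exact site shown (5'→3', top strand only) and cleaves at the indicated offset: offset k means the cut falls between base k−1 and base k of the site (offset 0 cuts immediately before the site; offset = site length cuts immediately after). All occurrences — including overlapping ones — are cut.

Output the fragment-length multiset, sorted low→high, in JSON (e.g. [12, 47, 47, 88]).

Per-enzyme occurrences:
  LmaIII (CTTCAGG, off=5): starts [30, 66, 86, 147, 249, 265] → cuts [35, 71, 91, 152, 254, 270]
  DwuI (GATGAGCG, off=2): starts [1, 97, 110, 130, 174, 182] → cuts [3, 99, 112, 132, 176, 184]
  UxaIII (AACTGA, off=3): starts [14, 39, 48, 59, 74, 123, 138, 205, 235] → cuts [17, 42, 51, 62, 77, 126, 141, 208, 238]
  NpsI (ACAG, off=2): starts [9, 20, 81, 164, 193, 213, 231, 261] → cuts [11, 22, 83, 166, 195, 215, 233, 263]

All cut coordinates (distinct, sorted): [3, 11, 17, 22, 35, 42, 51, 62, 71, 77, 83, 91, 99, 112, 126, 132, 141, 152, 166, 176, 184, 195, 208, 215, 233, 238, 254, 263, 270]

Fragments:
  3→11: 8 bp
  11→17: 6 bp
  17→22: 5 bp
  22→35: 13 bp
  35→42: 7 bp
  42→51: 9 bp
  51→62: 11 bp
  62→71: 9 bp
  71→77: 6 bp
  77→83: 6 bp
  83→91: 8 bp
  91→99: 8 bp
  99→112: 13 bp
  112→126: 14 bp
  126→132: 6 bp
  132→141: 9 bp
  141→152: 11 bp
  152→166: 14 bp
  166→176: 10 bp
  176→184: 8 bp
  184→195: 11 bp
  195→208: 13 bp
  208→215: 7 bp
  215→233: 18 bp
  233→238: 5 bp
  238→254: 16 bp
  254→263: 9 bp
  263→270: 7 bp
  270→3 (wrap): 272-270+3 = 5 bp

[5,5,5,6,6,6,6,7,7,7,8,8,8,8,9,9,9,9,10,11,11,11,13,13,13,14,14,16,18]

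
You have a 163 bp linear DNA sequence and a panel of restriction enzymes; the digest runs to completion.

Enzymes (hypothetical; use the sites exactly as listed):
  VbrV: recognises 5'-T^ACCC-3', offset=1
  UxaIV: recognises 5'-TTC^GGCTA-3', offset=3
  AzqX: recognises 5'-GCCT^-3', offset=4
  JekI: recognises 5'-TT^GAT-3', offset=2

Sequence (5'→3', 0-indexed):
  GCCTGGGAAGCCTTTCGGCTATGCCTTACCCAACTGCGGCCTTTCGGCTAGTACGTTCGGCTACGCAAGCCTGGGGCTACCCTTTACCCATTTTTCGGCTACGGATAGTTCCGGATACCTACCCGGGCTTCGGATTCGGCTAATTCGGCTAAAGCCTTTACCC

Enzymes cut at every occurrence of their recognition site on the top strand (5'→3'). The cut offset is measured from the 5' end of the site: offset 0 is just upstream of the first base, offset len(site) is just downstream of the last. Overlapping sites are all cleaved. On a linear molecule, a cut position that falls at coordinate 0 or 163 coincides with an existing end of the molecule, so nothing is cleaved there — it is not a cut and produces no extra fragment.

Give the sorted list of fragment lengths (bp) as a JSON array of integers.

[1,2,3,3,4,4,6,7,9,9,10,11,11,13,14,15,17,24]

Scan for sites:
  VbrV (TACCC, off=1): starts [26, 77, 84, 119, 158] → cuts [27, 78, 85, 120, 159]
  UxaIV (TTCGGCTA, off=3): starts [13, 42, 55, 93, 134, 143] → cuts [16, 45, 58, 96, 137, 146]
  AzqX (GCCT, off=4): starts [0, 9, 22, 38, 68, 153] → cuts [4, 13, 26, 42, 72, 157]
  JekI (TTGAT, off=2): no sites

All cut coordinates (distinct, sorted): [4, 13, 16, 26, 27, 42, 45, 58, 72, 78, 85, 96, 120, 137, 146, 157, 159]

Fragment lengths:
  [0,4): 4 bp
  [4,13): 9 bp
  [13,16): 3 bp
  [16,26): 10 bp
  [26,27): 1 bp
  [27,42): 15 bp
  [42,45): 3 bp
  [45,58): 13 bp
  [58,72): 14 bp
  [72,78): 6 bp
  [78,85): 7 bp
  [85,96): 11 bp
  [96,120): 24 bp
  [120,137): 17 bp
  [137,146): 9 bp
  [146,157): 11 bp
  [157,159): 2 bp
  [159,163): 4 bp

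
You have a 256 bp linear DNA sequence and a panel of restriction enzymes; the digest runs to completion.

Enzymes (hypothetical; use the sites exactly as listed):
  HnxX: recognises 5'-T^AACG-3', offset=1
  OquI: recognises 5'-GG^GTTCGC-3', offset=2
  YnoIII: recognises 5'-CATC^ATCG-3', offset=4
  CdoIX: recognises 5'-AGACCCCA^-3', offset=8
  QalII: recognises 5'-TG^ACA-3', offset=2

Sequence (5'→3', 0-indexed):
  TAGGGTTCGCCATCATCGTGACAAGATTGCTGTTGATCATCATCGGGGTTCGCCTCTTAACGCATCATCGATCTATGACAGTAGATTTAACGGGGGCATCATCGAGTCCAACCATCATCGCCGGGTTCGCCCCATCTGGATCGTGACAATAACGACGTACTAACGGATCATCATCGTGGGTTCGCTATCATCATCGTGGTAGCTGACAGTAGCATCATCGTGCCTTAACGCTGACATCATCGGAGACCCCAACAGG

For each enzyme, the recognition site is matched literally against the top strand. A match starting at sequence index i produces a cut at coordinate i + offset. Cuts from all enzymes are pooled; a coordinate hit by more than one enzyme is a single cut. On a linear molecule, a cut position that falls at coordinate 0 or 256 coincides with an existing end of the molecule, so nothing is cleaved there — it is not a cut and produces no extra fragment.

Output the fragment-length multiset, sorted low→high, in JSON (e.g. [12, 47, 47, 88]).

[4,5,5,5,6,6,7,7,8,8,10,10,11,11,11,11,11,11,12,13,13,13,16,21,21]

Per-enzyme occurrences:
  HnxX (TAACG, off=1): starts [57, 87, 149, 160, 225] → cuts [58, 88, 150, 161, 226]
  OquI (GGGTTCGC, off=2): starts [2, 45, 122, 177] → cuts [4, 47, 124, 179]
  YnoIII (CATCATCG, off=4): starts [10, 37, 62, 96, 112, 168, 188, 212, 234] → cuts [14, 41, 66, 100, 116, 172, 192, 216, 238]
  CdoIX (AGACCCCA, off=8): starts [243] → cuts [251]
  QalII (TGACA, off=2): starts [18, 75, 143, 203, 231] → cuts [20, 77, 145, 205, 233]

Pooled cuts: [4, 14, 20, 41, 47, 58, 66, 77, 88, 100, 116, 124, 145, 150, 161, 172, 179, 192, 205, 216, 226, 233, 238, 251]

Fragment lengths:
  [0,4): 4 bp
  [4,14): 10 bp
  [14,20): 6 bp
  [20,41): 21 bp
  [41,47): 6 bp
  [47,58): 11 bp
  [58,66): 8 bp
  [66,77): 11 bp
  [77,88): 11 bp
  [88,100): 12 bp
  [100,116): 16 bp
  [116,124): 8 bp
  [124,145): 21 bp
  [145,150): 5 bp
  [150,161): 11 bp
  [161,172): 11 bp
  [172,179): 7 bp
  [179,192): 13 bp
  [192,205): 13 bp
  [205,216): 11 bp
  [216,226): 10 bp
  [226,233): 7 bp
  [233,238): 5 bp
  [238,251): 13 bp
  [251,256): 5 bp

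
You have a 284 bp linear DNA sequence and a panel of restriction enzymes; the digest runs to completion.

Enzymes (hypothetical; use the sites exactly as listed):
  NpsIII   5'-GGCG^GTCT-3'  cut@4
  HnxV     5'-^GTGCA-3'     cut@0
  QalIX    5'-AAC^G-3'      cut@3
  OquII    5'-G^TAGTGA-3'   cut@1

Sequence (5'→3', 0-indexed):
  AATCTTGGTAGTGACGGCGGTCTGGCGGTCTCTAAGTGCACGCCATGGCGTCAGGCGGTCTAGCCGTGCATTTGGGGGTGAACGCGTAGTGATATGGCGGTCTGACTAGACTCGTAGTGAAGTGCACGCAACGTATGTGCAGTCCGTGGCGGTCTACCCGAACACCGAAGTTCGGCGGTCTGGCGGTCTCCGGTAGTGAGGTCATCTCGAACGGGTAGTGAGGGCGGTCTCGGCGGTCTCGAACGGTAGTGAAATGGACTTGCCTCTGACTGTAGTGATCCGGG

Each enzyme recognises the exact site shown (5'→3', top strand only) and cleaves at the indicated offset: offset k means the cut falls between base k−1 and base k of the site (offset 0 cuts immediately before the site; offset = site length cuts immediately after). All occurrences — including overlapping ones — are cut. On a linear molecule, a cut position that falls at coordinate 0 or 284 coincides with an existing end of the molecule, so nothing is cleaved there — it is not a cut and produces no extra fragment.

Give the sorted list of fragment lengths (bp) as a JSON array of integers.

[2,3,3,4,7,8,8,8,8,8,8,9,9,11,11,11,12,13,15,15,18,19,22,26,26]

Site scan:
  NpsIII (GGCGGTCT, off=4): starts [15, 23, 53, 95, 147, 173, 181, 222, 231] → cuts [19, 27, 57, 99, 151, 177, 185, 226, 235]
  HnxV (GTGCA, off=0): starts [35, 65, 121, 136] → cuts [35, 65, 121, 136]
  QalIX (AACG, off=3): starts [80, 129, 209, 241] → cuts [83, 132, 212, 244]
  OquII (GTAGTGA, off=1): starts [7, 85, 113, 192, 214, 245, 271] → cuts [8, 86, 114, 193, 215, 246, 272]

All cut coordinates (distinct, sorted): [8, 19, 27, 35, 57, 65, 83, 86, 99, 114, 121, 132, 136, 151, 177, 185, 193, 212, 215, 226, 235, 244, 246, 272]

Fragments:
  [0,8): 8 bp
  [8,19): 11 bp
  [19,27): 8 bp
  [27,35): 8 bp
  [35,57): 22 bp
  [57,65): 8 bp
  [65,83): 18 bp
  [83,86): 3 bp
  [86,99): 13 bp
  [99,114): 15 bp
  [114,121): 7 bp
  [121,132): 11 bp
  [132,136): 4 bp
  [136,151): 15 bp
  [151,177): 26 bp
  [177,185): 8 bp
  [185,193): 8 bp
  [193,212): 19 bp
  [212,215): 3 bp
  [215,226): 11 bp
  [226,235): 9 bp
  [235,244): 9 bp
  [244,246): 2 bp
  [246,272): 26 bp
  [272,284): 12 bp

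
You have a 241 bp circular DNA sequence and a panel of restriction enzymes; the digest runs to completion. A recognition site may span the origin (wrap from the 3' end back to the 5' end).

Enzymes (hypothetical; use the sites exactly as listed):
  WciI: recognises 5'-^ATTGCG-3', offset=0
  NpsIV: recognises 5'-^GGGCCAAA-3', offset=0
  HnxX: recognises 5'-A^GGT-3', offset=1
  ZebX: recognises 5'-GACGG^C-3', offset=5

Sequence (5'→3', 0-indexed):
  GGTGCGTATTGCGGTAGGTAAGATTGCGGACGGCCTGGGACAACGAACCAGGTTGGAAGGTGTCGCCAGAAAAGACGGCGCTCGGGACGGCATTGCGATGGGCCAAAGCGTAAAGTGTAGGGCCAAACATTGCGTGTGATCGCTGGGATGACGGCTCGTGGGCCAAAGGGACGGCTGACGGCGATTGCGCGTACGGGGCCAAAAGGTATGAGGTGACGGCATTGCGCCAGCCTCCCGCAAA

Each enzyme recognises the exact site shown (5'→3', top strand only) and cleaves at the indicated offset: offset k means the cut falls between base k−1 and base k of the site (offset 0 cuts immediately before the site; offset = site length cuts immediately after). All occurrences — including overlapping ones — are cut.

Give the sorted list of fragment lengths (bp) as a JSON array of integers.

[1,1,2,5,6,7,7,7,8,8,8,9,9,9,11,12,12,15,17,20,20,21,26]

Per-enzyme occurrences:
  WciI (ATTGCG, off=0): starts [7, 22, 91, 128, 183, 220] → cuts [7, 22, 91, 128, 183, 220]
  NpsIV (GGGCCAAA, off=0): starts [99, 119, 159, 195] → cuts [99, 119, 159, 195]
  HnxX (AGGT, off=1): starts [15, 49, 57, 203, 210, 240] → cuts [0, 16, 50, 58, 204, 211]
  ZebX (GACGGC, off=5): starts [28, 73, 85, 149, 169, 176, 214] → cuts [33, 78, 90, 154, 174, 181, 219]

Pooled cuts: [0, 7, 16, 22, 33, 50, 58, 78, 90, 91, 99, 119, 128, 154, 159, 174, 181, 183, 195, 204, 211, 219, 220]

Fragment lengths:
  0→7: 7 bp
  7→16: 9 bp
  16→22: 6 bp
  22→33: 11 bp
  33→50: 17 bp
  50→58: 8 bp
  58→78: 20 bp
  78→90: 12 bp
  90→91: 1 bp
  91→99: 8 bp
  99→119: 20 bp
  119→128: 9 bp
  128→154: 26 bp
  154→159: 5 bp
  159→174: 15 bp
  174→181: 7 bp
  181→183: 2 bp
  183→195: 12 bp
  195→204: 9 bp
  204→211: 7 bp
  211→219: 8 bp
  219→220: 1 bp
  220→0 (wrap): 241-220+0 = 21 bp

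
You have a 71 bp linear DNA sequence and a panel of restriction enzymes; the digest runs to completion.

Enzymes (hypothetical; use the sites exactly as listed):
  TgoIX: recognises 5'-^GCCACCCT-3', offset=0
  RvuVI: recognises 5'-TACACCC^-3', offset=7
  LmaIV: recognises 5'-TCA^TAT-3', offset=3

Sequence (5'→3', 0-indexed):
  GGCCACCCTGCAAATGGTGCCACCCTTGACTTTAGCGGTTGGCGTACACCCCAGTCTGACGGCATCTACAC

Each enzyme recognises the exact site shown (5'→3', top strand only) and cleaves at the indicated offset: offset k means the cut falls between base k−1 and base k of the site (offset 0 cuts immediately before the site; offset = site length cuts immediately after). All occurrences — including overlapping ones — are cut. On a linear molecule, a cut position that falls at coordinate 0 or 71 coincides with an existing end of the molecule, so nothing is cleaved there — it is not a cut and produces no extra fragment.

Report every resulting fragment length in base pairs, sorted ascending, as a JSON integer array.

[1,17,20,33]

Per-enzyme occurrences:
  TgoIX GCCACCCT/0: at [1, 18] ⇒ [1, 18]
  RvuVI TACACCC/7: at [44] ⇒ [51]
  LmaIV (TCATAT, off=3): no sites

All cut coordinates (distinct, sorted): [1, 18, 51]

Fragments:
  [0,1): 1 bp
  [1,18): 17 bp
  [18,51): 33 bp
  [51,71): 20 bp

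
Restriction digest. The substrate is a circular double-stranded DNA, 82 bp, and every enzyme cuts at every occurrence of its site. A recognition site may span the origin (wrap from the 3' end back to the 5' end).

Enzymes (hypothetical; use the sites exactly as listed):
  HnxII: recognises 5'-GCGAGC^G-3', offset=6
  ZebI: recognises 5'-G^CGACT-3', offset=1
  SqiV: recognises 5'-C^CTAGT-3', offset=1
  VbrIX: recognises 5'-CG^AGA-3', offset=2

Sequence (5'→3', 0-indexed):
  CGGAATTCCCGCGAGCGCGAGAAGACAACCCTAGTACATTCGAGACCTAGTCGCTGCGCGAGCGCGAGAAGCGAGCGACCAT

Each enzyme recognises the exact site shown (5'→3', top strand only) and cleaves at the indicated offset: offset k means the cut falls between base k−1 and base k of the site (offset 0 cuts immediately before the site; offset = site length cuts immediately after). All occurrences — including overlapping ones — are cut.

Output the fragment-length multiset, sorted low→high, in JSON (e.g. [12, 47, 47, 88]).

[3,3,4,10,11,12,17,22]

Per-enzyme occurrences:
  HnxII GCGAGCG/6: at [10, 57, 70] ⇒ [16, 63, 76]
  ZebI (GCGACT, off=1): no sites
  SqiV CCTAGT/1: at [29, 45] ⇒ [30, 46]
  VbrIX CGAGA/2: at [17, 40, 64] ⇒ [19, 42, 66]

All cut coordinates (distinct, sorted): [16, 19, 30, 42, 46, 63, 66, 76]

Fragment lengths:
  16→19: 3 bp
  19→30: 11 bp
  30→42: 12 bp
  42→46: 4 bp
  46→63: 17 bp
  63→66: 3 bp
  66→76: 10 bp
  76→16 (wrap): 82-76+16 = 22 bp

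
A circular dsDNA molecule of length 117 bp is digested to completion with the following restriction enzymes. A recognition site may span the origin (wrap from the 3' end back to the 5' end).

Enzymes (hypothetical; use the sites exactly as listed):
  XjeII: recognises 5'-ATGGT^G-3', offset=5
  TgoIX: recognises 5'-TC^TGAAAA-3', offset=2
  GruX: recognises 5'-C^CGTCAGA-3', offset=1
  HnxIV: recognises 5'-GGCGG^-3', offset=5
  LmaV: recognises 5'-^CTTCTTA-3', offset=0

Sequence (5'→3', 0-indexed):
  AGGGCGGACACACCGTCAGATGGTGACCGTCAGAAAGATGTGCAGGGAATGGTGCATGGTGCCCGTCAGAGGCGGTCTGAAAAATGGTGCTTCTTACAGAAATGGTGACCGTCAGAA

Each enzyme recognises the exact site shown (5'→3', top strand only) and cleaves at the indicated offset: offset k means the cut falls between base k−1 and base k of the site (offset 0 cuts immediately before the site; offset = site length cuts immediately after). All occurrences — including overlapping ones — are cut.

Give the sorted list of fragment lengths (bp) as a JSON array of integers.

[1,2,3,3,3,6,7,11,11,12,15,17,26]

Scan for sites:
  XjeII (ATGGTG, off=5): starts [19, 48, 55, 83, 101] → cuts [24, 53, 60, 88, 106]
  TgoIX (TCTGAAAA, off=2): starts [75] → cuts [77]
  GruX (CCGTCAGA, off=1): starts [12, 26, 62, 108] → cuts [13, 27, 63, 109]
  HnxIV (GGCGG, off=5): starts [2, 70] → cuts [7, 75]
  LmaV (CTTCTTA, off=0): starts [89] → cuts [89]

Pooled cuts: [7, 13, 24, 27, 53, 60, 63, 75, 77, 88, 89, 106, 109]

Fragments:
  7→13: 6 bp
  13→24: 11 bp
  24→27: 3 bp
  27→53: 26 bp
  53→60: 7 bp
  60→63: 3 bp
  63→75: 12 bp
  75→77: 2 bp
  77→88: 11 bp
  88→89: 1 bp
  89→106: 17 bp
  106→109: 3 bp
  109→7 (wrap): 117-109+7 = 15 bp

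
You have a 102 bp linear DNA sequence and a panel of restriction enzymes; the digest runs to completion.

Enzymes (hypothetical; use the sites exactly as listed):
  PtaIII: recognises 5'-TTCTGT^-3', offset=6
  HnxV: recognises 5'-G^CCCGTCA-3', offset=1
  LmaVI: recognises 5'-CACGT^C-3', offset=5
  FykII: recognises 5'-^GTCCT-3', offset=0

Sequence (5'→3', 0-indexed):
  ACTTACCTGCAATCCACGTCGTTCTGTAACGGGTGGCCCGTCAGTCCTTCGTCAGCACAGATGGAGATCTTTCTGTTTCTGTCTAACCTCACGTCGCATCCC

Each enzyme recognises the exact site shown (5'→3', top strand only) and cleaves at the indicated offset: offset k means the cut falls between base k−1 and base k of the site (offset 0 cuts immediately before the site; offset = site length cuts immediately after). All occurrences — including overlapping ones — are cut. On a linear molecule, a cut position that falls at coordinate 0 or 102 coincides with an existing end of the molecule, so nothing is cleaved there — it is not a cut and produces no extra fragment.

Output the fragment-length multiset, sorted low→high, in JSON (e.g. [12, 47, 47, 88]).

Scan for sites:
  PtaIII TTCTGT/6: at [21, 70, 76] ⇒ [27, 76, 82]
  HnxV GCCCGTCA/1: at [35] ⇒ [36]
  LmaVI CACGTC/5: at [14, 89] ⇒ [19, 94]
  FykII GTCCT/0: at [43] ⇒ [43]

All cut coordinates (distinct, sorted): [19, 27, 36, 43, 76, 82, 94]

Fragments:
  [0,19): 19 bp
  [19,27): 8 bp
  [27,36): 9 bp
  [36,43): 7 bp
  [43,76): 33 bp
  [76,82): 6 bp
  [82,94): 12 bp
  [94,102): 8 bp

[6,7,8,8,9,12,19,33]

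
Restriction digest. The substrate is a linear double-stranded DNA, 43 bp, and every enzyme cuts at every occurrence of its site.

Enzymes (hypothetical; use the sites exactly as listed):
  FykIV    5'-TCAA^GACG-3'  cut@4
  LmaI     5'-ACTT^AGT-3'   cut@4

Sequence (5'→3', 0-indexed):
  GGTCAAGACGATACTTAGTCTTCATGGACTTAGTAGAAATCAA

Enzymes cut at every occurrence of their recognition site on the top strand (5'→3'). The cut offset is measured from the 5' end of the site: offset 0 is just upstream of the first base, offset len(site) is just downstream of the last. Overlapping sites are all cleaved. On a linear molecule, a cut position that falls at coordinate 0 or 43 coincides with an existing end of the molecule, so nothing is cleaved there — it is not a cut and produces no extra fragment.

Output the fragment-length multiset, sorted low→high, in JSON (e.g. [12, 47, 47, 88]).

Scan for sites:
  FykIV TCAAGACG/4: at [2] ⇒ [6]
  LmaI ACTTAGT/4: at [12, 27] ⇒ [16, 31]

Pooled cuts: [6, 16, 31]

Fragments:
  [0,6): 6 bp
  [6,16): 10 bp
  [16,31): 15 bp
  [31,43): 12 bp

[6,10,12,15]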